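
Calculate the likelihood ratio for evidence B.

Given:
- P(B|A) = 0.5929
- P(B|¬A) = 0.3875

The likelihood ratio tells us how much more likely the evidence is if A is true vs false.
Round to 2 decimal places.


Likelihood Ratio (LR) = P(B|A) / P(B|¬A)

LR = 0.5929 / 0.3875
   = 1.53

The evidence is 1.53 times more likely if A is true than if A is false.
Because LR exceeds 1, B is evidence for A.


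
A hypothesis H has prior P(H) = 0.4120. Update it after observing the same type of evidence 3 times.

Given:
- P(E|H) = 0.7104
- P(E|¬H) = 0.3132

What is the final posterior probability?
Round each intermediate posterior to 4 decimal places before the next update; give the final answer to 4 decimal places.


Sequential Bayesian updating:

Initial prior: P(H) = 0.4120

Update 1:
  P(E) = 0.7104 × 0.4120 + 0.3132 × 0.5880 = 0.29268480 + 0.18416160 = 0.47684640
  P(H|E) = 0.29268480 / 0.47684640 = 0.6138

Update 2:
  P(E) = 0.7104 × 0.6138 + 0.3132 × 0.3862 = 0.43604352 + 0.12095784 = 0.55700136
  P(H|E) = 0.43604352 / 0.55700136 = 0.7828

Update 3:
  P(E) = 0.7104 × 0.7828 + 0.3132 × 0.2172 = 0.55610112 + 0.06802704 = 0.62412816
  P(H|E) = 0.55610112 / 0.62412816 = 0.8910

Final posterior: 0.8910


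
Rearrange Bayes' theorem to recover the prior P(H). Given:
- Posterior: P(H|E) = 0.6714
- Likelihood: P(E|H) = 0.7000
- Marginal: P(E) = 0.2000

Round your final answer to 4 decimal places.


From Bayes' theorem: P(H|E) = P(E|H) × P(H) / P(E)

Rearranging for P(H):
P(H) = P(H|E) × P(E) / P(E|H)
     = 0.6714 × 0.2000 / 0.7000
     = 0.13428000 / 0.7000
     = 0.1918


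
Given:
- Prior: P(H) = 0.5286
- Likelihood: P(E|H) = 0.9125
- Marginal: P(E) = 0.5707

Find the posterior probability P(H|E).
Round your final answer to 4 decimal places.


Using Bayes' theorem:

P(H|E) = P(E|H) × P(H) / P(E)
       = 0.9125 × 0.5286 / 0.5707
       = 0.48234750 / 0.5707
       = 0.8452

The evidence strengthens our belief in H.
Prior: 0.5286 → Posterior: 0.8452


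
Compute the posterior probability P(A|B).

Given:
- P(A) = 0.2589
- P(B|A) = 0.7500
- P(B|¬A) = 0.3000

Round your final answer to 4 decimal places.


Bayes' theorem: P(A|B) = P(B|A) × P(A) / P(B)

Step 1: Calculate P(B) using law of total probability
P(B) = P(B|A)P(A) + P(B|¬A)P(¬A)
     = 0.7500 × 0.2589 + 0.3000 × 0.7411
     = 0.19417500 + 0.22233000
     = 0.41650500

Step 2: Apply Bayes' theorem
P(A|B) = P(B|A) × P(A) / P(B)
       = 0.19417500 / 0.41650500
       = 0.4662


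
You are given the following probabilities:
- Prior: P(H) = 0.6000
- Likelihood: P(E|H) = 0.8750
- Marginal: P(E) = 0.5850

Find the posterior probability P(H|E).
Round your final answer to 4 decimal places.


Using Bayes' theorem:

P(H|E) = P(E|H) × P(H) / P(E)
       = 0.8750 × 0.6000 / 0.5850
       = 0.52500000 / 0.5850
       = 0.8974

The evidence strengthens our belief in H.
Prior: 0.6000 → Posterior: 0.8974


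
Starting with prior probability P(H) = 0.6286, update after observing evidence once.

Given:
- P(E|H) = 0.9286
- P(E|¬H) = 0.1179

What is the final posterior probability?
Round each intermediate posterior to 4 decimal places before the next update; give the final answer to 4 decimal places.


Sequential Bayesian updating:

Initial prior: P(H) = 0.6286

Update 1:
  P(E) = 0.9286 × 0.6286 + 0.1179 × 0.3714 = 0.58371796 + 0.04378806 = 0.62750602
  P(H|E) = 0.58371796 / 0.62750602 = 0.9302

Final posterior: 0.9302


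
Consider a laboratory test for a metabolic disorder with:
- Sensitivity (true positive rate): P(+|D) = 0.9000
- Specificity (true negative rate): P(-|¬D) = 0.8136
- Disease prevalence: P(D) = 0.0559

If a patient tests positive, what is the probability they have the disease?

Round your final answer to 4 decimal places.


Let D = has disease, + = positive test

Given:
- P(D) = 0.0559 (prevalence)
- P(+|D) = 0.9000 (sensitivity)
- P(-|¬D) = 0.8136 (specificity)
- P(+|¬D) = 0.1864 (false positive rate = 1 - specificity)

Step 1: Find P(+)
P(+) = P(+|D)P(D) + P(+|¬D)P(¬D)
     = 0.9000 × 0.0559 + 0.1864 × 0.9441
     = 0.05031000 + 0.17598024
     = 0.22629024

Step 2: Apply Bayes' theorem for P(D|+)
P(D|+) = P(+|D)P(D) / P(+)
       = 0.05031000 / 0.22629024
       = 0.2223


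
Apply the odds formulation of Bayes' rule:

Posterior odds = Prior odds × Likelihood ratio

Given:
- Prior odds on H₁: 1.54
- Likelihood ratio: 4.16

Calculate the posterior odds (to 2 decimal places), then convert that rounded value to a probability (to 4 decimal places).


Step 1: Calculate posterior odds
Posterior odds = Prior odds × LR
               = 1.54 × 4.16
               = 6.41

Step 2: Convert to probability
P(H₁|E) = Posterior odds / (1 + Posterior odds)
       = 6.41 / (1 + 6.41)
       = 6.41 / 7.41
       = 0.8650

The evidence increased P(H₁) from 0.6063 to 0.8650.


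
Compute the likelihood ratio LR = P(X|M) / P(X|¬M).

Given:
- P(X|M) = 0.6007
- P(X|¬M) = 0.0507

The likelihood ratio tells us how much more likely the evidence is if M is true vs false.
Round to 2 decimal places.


Likelihood Ratio (LR) = P(X|M) / P(X|¬M)

LR = 0.6007 / 0.0507
   = 11.85

The evidence is 11.85 times more likely if M is true than if M is false.
Because LR exceeds 1, X is evidence for M.


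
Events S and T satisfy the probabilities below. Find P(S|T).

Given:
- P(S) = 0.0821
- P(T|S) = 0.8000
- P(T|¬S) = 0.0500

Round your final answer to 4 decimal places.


Bayes' theorem: P(S|T) = P(T|S) × P(S) / P(T)

Step 1: Calculate P(T) using law of total probability
P(T) = P(T|S)P(S) + P(T|¬S)P(¬S)
     = 0.8000 × 0.0821 + 0.0500 × 0.9179
     = 0.06568000 + 0.04589500
     = 0.11157500

Step 2: Apply Bayes' theorem
P(S|T) = P(T|S) × P(S) / P(T)
       = 0.06568000 / 0.11157500
       = 0.5887


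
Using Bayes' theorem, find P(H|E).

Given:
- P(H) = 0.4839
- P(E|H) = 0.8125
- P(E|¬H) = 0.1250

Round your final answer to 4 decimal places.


Bayes' theorem: P(H|E) = P(E|H) × P(H) / P(E)

Step 1: Calculate P(E) using law of total probability
P(E) = P(E|H)P(H) + P(E|¬H)P(¬H)
     = 0.8125 × 0.4839 + 0.1250 × 0.5161
     = 0.39316875 + 0.06451250
     = 0.45768125

Step 2: Apply Bayes' theorem
P(H|E) = P(E|H) × P(H) / P(E)
       = 0.39316875 / 0.45768125
       = 0.8590


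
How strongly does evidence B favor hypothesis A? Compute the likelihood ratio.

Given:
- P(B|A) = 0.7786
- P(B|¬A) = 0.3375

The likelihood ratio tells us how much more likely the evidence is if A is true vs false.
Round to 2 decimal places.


Likelihood Ratio (LR) = P(B|A) / P(B|¬A)

LR = 0.7786 / 0.3375
   = 2.31

The evidence is 2.31 times more likely if A is true than if A is false.
Since LR > 1, the evidence supports A over ¬A.


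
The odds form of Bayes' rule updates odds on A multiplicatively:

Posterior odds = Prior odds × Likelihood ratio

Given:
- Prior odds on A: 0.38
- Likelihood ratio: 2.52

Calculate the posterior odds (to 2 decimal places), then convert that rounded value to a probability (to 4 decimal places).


Step 1: Calculate posterior odds
Posterior odds = Prior odds × LR
               = 0.38 × 2.52
               = 0.96

Step 2: Convert to probability
P(A|E) = Posterior odds / (1 + Posterior odds)
       = 0.96 / (1 + 0.96)
       = 0.96 / 1.96
       = 0.4898

The evidence increased P(A) from 0.2754 to 0.4898.


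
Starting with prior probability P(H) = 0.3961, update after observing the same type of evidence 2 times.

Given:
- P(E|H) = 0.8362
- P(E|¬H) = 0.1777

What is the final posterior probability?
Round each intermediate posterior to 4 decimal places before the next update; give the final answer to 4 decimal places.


Sequential Bayesian updating:

Initial prior: P(H) = 0.3961

Update 1:
  P(E) = 0.8362 × 0.3961 + 0.1777 × 0.6039 = 0.33121882 + 0.10731303 = 0.43853185
  P(H|E) = 0.33121882 / 0.43853185 = 0.7553

Update 2:
  P(E) = 0.8362 × 0.7553 + 0.1777 × 0.2447 = 0.63158186 + 0.04348319 = 0.67506505
  P(H|E) = 0.63158186 / 0.67506505 = 0.9356

Final posterior: 0.9356


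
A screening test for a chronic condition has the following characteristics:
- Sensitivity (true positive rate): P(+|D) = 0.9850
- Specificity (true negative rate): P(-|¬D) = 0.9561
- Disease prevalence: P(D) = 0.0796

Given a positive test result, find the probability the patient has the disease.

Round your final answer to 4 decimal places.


Let D = has disease, + = positive test

Given:
- P(D) = 0.0796 (prevalence)
- P(+|D) = 0.9850 (sensitivity)
- P(-|¬D) = 0.9561 (specificity)
- P(+|¬D) = 0.0439 (false positive rate = 1 - specificity)

Step 1: Find P(+)
P(+) = P(+|D)P(D) + P(+|¬D)P(¬D)
     = 0.9850 × 0.0796 + 0.0439 × 0.9204
     = 0.07840600 + 0.04040556
     = 0.11881156

Step 2: Apply Bayes' theorem for P(D|+)
P(D|+) = P(+|D)P(D) / P(+)
       = 0.07840600 / 0.11881156
       = 0.6599


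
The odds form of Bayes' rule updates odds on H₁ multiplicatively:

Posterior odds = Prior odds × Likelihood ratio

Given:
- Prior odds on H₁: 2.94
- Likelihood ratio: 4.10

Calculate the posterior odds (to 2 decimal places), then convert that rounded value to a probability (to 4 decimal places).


Step 1: Calculate posterior odds
Posterior odds = Prior odds × LR
               = 2.94 × 4.10
               = 12.05

Step 2: Convert to probability
P(H₁|E) = Posterior odds / (1 + Posterior odds)
       = 12.05 / (1 + 12.05)
       = 12.05 / 13.05
       = 0.9234

The evidence increased P(H₁) from 0.7462 to 0.9234.


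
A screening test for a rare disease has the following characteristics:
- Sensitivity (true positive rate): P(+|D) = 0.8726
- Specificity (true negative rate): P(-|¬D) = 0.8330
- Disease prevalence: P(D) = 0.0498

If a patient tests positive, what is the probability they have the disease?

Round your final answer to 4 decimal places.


Let D = has disease, + = positive test

Given:
- P(D) = 0.0498 (prevalence)
- P(+|D) = 0.8726 (sensitivity)
- P(-|¬D) = 0.8330 (specificity)
- P(+|¬D) = 0.1670 (false positive rate = 1 - specificity)

Step 1: Find P(+)
P(+) = P(+|D)P(D) + P(+|¬D)P(¬D)
     = 0.8726 × 0.0498 + 0.1670 × 0.9502
     = 0.04345548 + 0.15868340
     = 0.20213888

Step 2: Apply Bayes' theorem for P(D|+)
P(D|+) = P(+|D)P(D) / P(+)
       = 0.04345548 / 0.20213888
       = 0.2150


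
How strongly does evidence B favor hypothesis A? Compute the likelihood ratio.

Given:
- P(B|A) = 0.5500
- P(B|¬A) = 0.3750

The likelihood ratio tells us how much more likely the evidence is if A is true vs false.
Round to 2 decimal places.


Likelihood Ratio (LR) = P(B|A) / P(B|¬A)

LR = 0.5500 / 0.3750
   = 1.47

The evidence is 1.47 times more likely if A is true than if A is false.
Because LR exceeds 1, B is evidence for A.


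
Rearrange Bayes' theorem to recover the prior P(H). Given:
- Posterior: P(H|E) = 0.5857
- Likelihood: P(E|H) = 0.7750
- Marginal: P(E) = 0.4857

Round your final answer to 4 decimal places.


From Bayes' theorem: P(H|E) = P(E|H) × P(H) / P(E)

Rearranging for P(H):
P(H) = P(H|E) × P(E) / P(E|H)
     = 0.5857 × 0.4857 / 0.7750
     = 0.28447449 / 0.7750
     = 0.3671


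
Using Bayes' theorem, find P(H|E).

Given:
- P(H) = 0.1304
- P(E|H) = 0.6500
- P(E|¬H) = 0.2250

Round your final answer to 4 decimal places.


Bayes' theorem: P(H|E) = P(E|H) × P(H) / P(E)

Step 1: Calculate P(E) using law of total probability
P(E) = P(E|H)P(H) + P(E|¬H)P(¬H)
     = 0.6500 × 0.1304 + 0.2250 × 0.8696
     = 0.08476000 + 0.19566000
     = 0.28042000

Step 2: Apply Bayes' theorem
P(H|E) = P(E|H) × P(H) / P(E)
       = 0.08476000 / 0.28042000
       = 0.3023


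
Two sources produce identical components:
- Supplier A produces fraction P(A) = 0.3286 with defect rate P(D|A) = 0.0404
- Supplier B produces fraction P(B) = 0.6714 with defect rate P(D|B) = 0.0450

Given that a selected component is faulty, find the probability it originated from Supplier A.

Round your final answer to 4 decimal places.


Let A = from Supplier A, D = faulty

Given:
- P(A) = 0.3286, P(B) = 0.6714
- P(D|A) = 0.0404, P(D|B) = 0.0450

Step 1: Find P(D)
P(D) = P(D|A)P(A) + P(D|B)P(B)
     = 0.0404 × 0.3286 + 0.0450 × 0.6714
     = 0.01327544 + 0.03021300
     = 0.04348844

Step 2: Apply Bayes' theorem
P(A|D) = P(D|A)P(A) / P(D)
       = 0.01327544 / 0.04348844
       = 0.3053


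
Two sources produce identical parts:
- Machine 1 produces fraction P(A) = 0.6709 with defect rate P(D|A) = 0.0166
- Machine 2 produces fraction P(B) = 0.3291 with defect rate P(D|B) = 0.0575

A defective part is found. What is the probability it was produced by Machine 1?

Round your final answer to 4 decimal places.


Let A = from Machine 1, D = defective

Given:
- P(A) = 0.6709, P(B) = 0.3291
- P(D|A) = 0.0166, P(D|B) = 0.0575

Step 1: Find P(D)
P(D) = P(D|A)P(A) + P(D|B)P(B)
     = 0.0166 × 0.6709 + 0.0575 × 0.3291
     = 0.01113694 + 0.01892325
     = 0.03006019

Step 2: Apply Bayes' theorem
P(A|D) = P(D|A)P(A) / P(D)
       = 0.01113694 / 0.03006019
       = 0.3705


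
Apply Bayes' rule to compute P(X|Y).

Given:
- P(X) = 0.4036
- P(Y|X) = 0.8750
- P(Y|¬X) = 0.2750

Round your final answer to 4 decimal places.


Bayes' theorem: P(X|Y) = P(Y|X) × P(X) / P(Y)

Step 1: Calculate P(Y) using law of total probability
P(Y) = P(Y|X)P(X) + P(Y|¬X)P(¬X)
     = 0.8750 × 0.4036 + 0.2750 × 0.5964
     = 0.35315000 + 0.16401000
     = 0.51716000

Step 2: Apply Bayes' theorem
P(X|Y) = P(Y|X) × P(X) / P(Y)
       = 0.35315000 / 0.51716000
       = 0.6829


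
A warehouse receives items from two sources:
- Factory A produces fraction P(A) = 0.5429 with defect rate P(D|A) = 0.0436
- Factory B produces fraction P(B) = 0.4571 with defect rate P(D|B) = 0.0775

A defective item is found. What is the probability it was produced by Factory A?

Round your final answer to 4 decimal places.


Let A = from Factory A, D = defective

Given:
- P(A) = 0.5429, P(B) = 0.4571
- P(D|A) = 0.0436, P(D|B) = 0.0775

Step 1: Find P(D)
P(D) = P(D|A)P(A) + P(D|B)P(B)
     = 0.0436 × 0.5429 + 0.0775 × 0.4571
     = 0.02367044 + 0.03542525
     = 0.05909569

Step 2: Apply Bayes' theorem
P(A|D) = P(D|A)P(A) / P(D)
       = 0.02367044 / 0.05909569
       = 0.4005


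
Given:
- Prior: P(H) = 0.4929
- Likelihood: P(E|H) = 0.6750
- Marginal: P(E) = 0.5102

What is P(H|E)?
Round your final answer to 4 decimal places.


Using Bayes' theorem:

P(H|E) = P(E|H) × P(H) / P(E)
       = 0.6750 × 0.4929 / 0.5102
       = 0.33270750 / 0.5102
       = 0.6521

The evidence strengthens our belief in H.
Prior: 0.4929 → Posterior: 0.6521


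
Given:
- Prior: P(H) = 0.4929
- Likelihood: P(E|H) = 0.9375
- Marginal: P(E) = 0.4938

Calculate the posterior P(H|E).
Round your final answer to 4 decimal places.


Using Bayes' theorem:

P(H|E) = P(E|H) × P(H) / P(E)
       = 0.9375 × 0.4929 / 0.4938
       = 0.46209375 / 0.4938
       = 0.9358

The evidence strengthens our belief in H.
Prior: 0.4929 → Posterior: 0.9358


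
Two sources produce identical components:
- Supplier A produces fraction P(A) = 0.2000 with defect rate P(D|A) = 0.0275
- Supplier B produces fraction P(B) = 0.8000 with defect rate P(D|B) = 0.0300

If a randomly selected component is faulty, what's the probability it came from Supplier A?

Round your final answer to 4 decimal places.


Let A = from Supplier A, D = faulty

Given:
- P(A) = 0.2000, P(B) = 0.8000
- P(D|A) = 0.0275, P(D|B) = 0.0300

Step 1: Find P(D)
P(D) = P(D|A)P(A) + P(D|B)P(B)
     = 0.0275 × 0.2000 + 0.0300 × 0.8000
     = 0.00550000 + 0.02400000
     = 0.02950000

Step 2: Apply Bayes' theorem
P(A|D) = P(D|A)P(A) / P(D)
       = 0.00550000 / 0.02950000
       = 0.1864


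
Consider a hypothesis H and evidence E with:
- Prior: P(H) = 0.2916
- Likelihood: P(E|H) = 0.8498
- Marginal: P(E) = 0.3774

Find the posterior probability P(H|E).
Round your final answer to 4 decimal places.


Using Bayes' theorem:

P(H|E) = P(E|H) × P(H) / P(E)
       = 0.8498 × 0.2916 / 0.3774
       = 0.24780168 / 0.3774
       = 0.6566

The evidence strengthens our belief in H.
Prior: 0.2916 → Posterior: 0.6566


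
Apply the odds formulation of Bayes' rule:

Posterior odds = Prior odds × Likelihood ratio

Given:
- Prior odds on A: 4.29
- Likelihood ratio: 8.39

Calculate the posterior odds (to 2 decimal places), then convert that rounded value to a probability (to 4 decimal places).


Step 1: Calculate posterior odds
Posterior odds = Prior odds × LR
               = 4.29 × 8.39
               = 35.99

Step 2: Convert to probability
P(A|E) = Posterior odds / (1 + Posterior odds)
       = 35.99 / (1 + 35.99)
       = 35.99 / 36.99
       = 0.9730

The evidence increased P(A) from 0.8110 to 0.9730.


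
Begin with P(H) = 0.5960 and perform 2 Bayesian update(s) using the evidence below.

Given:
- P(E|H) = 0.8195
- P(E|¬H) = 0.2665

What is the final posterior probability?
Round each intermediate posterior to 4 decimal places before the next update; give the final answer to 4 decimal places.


Sequential Bayesian updating:

Initial prior: P(H) = 0.5960

Update 1:
  P(E) = 0.8195 × 0.5960 + 0.2665 × 0.4040 = 0.48842200 + 0.10766600 = 0.59608800
  P(H|E) = 0.48842200 / 0.59608800 = 0.8194

Update 2:
  P(E) = 0.8195 × 0.8194 + 0.2665 × 0.1806 = 0.67149830 + 0.04812990 = 0.71962820
  P(H|E) = 0.67149830 / 0.71962820 = 0.9331

Final posterior: 0.9331


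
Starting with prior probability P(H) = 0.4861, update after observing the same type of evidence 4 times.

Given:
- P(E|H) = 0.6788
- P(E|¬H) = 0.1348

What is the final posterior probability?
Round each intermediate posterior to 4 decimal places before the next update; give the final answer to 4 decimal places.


Sequential Bayesian updating:

Initial prior: P(H) = 0.4861

Update 1:
  P(E) = 0.6788 × 0.4861 + 0.1348 × 0.5139 = 0.32996468 + 0.06927372 = 0.39923840
  P(H|E) = 0.32996468 / 0.39923840 = 0.8265

Update 2:
  P(E) = 0.6788 × 0.8265 + 0.1348 × 0.1735 = 0.56102820 + 0.02338780 = 0.58441600
  P(H|E) = 0.56102820 / 0.58441600 = 0.9600

Update 3:
  P(E) = 0.6788 × 0.9600 + 0.1348 × 0.0400 = 0.65164800 + 0.00539200 = 0.65704000
  P(H|E) = 0.65164800 / 0.65704000 = 0.9918

Update 4:
  P(E) = 0.6788 × 0.9918 + 0.1348 × 0.0082 = 0.67323384 + 0.00110536 = 0.67433920
  P(H|E) = 0.67323384 / 0.67433920 = 0.9984

Final posterior: 0.9984


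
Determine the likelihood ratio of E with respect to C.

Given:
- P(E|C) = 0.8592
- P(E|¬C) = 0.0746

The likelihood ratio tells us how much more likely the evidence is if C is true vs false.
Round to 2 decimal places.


Likelihood Ratio (LR) = P(E|C) / P(E|¬C)

LR = 0.8592 / 0.0746
   = 11.52

The evidence is 11.52 times more likely if C is true than if C is false.
Since LR > 1, the evidence supports C over ¬C.


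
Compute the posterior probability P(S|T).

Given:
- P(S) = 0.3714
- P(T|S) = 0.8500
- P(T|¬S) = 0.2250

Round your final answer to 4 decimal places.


Bayes' theorem: P(S|T) = P(T|S) × P(S) / P(T)

Step 1: Calculate P(T) using law of total probability
P(T) = P(T|S)P(S) + P(T|¬S)P(¬S)
     = 0.8500 × 0.3714 + 0.2250 × 0.6286
     = 0.31569000 + 0.14143500
     = 0.45712500

Step 2: Apply Bayes' theorem
P(S|T) = P(T|S) × P(S) / P(T)
       = 0.31569000 / 0.45712500
       = 0.6906


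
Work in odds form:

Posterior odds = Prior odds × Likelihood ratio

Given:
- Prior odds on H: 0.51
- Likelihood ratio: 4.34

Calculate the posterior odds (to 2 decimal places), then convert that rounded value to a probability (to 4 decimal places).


Step 1: Calculate posterior odds
Posterior odds = Prior odds × LR
               = 0.51 × 4.34
               = 2.21

Step 2: Convert to probability
P(H|E) = Posterior odds / (1 + Posterior odds)
       = 2.21 / (1 + 2.21)
       = 2.21 / 3.21
       = 0.6885

The evidence increased P(H) from 0.3377 to 0.6885.


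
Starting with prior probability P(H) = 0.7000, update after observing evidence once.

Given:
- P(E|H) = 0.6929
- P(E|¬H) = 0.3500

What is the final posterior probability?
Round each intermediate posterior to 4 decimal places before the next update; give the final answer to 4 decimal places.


Sequential Bayesian updating:

Initial prior: P(H) = 0.7000

Update 1:
  P(E) = 0.6929 × 0.7000 + 0.3500 × 0.3000 = 0.48503000 + 0.10500000 = 0.59003000
  P(H|E) = 0.48503000 / 0.59003000 = 0.8220

Final posterior: 0.8220


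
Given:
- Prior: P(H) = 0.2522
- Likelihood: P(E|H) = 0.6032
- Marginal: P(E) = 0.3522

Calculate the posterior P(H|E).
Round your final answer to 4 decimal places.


Using Bayes' theorem:

P(H|E) = P(E|H) × P(H) / P(E)
       = 0.6032 × 0.2522 / 0.3522
       = 0.15212704 / 0.3522
       = 0.4319

The evidence strengthens our belief in H.
Prior: 0.2522 → Posterior: 0.4319


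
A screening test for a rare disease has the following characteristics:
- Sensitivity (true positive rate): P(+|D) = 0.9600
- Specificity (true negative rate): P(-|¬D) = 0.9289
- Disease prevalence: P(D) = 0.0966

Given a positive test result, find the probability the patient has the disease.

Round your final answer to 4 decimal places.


Let D = has disease, + = positive test

Given:
- P(D) = 0.0966 (prevalence)
- P(+|D) = 0.9600 (sensitivity)
- P(-|¬D) = 0.9289 (specificity)
- P(+|¬D) = 0.0711 (false positive rate = 1 - specificity)

Step 1: Find P(+)
P(+) = P(+|D)P(D) + P(+|¬D)P(¬D)
     = 0.9600 × 0.0966 + 0.0711 × 0.9034
     = 0.09273600 + 0.06423174
     = 0.15696774

Step 2: Apply Bayes' theorem for P(D|+)
P(D|+) = P(+|D)P(D) / P(+)
       = 0.09273600 / 0.15696774
       = 0.5908


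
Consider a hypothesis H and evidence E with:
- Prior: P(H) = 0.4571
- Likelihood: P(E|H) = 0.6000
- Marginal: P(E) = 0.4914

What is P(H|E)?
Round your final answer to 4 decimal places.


Using Bayes' theorem:

P(H|E) = P(E|H) × P(H) / P(E)
       = 0.6000 × 0.4571 / 0.4914
       = 0.27426000 / 0.4914
       = 0.5581

The evidence strengthens our belief in H.
Prior: 0.4571 → Posterior: 0.5581


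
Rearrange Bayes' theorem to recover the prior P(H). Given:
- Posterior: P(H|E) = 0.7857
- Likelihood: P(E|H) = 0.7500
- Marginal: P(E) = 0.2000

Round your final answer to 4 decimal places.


From Bayes' theorem: P(H|E) = P(E|H) × P(H) / P(E)

Rearranging for P(H):
P(H) = P(H|E) × P(E) / P(E|H)
     = 0.7857 × 0.2000 / 0.7500
     = 0.15714000 / 0.7500
     = 0.2095


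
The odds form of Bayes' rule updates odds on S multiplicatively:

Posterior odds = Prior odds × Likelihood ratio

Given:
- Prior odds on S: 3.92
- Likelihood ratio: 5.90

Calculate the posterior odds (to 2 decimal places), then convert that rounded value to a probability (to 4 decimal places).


Step 1: Calculate posterior odds
Posterior odds = Prior odds × LR
               = 3.92 × 5.90
               = 23.13

Step 2: Convert to probability
P(S|E) = Posterior odds / (1 + Posterior odds)
       = 23.13 / (1 + 23.13)
       = 23.13 / 24.13
       = 0.9586

The evidence increased P(S) from 0.7967 to 0.9586.


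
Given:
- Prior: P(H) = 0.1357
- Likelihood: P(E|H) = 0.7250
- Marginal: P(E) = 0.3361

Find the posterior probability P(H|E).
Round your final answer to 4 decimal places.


Using Bayes' theorem:

P(H|E) = P(E|H) × P(H) / P(E)
       = 0.7250 × 0.1357 / 0.3361
       = 0.09838250 / 0.3361
       = 0.2927

The evidence strengthens our belief in H.
Prior: 0.1357 → Posterior: 0.2927


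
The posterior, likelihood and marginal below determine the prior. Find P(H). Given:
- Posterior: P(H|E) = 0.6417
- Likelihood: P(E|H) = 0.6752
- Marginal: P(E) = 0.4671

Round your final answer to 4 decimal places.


From Bayes' theorem: P(H|E) = P(E|H) × P(H) / P(E)

Rearranging for P(H):
P(H) = P(H|E) × P(E) / P(E|H)
     = 0.6417 × 0.4671 / 0.6752
     = 0.29973807 / 0.6752
     = 0.4439


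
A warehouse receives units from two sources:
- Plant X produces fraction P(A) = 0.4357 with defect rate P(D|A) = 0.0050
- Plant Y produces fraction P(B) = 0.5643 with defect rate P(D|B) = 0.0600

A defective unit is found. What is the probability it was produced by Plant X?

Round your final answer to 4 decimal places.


Let A = from Plant X, D = defective

Given:
- P(A) = 0.4357, P(B) = 0.5643
- P(D|A) = 0.0050, P(D|B) = 0.0600

Step 1: Find P(D)
P(D) = P(D|A)P(A) + P(D|B)P(B)
     = 0.0050 × 0.4357 + 0.0600 × 0.5643
     = 0.00217850 + 0.03385800
     = 0.03603650

Step 2: Apply Bayes' theorem
P(A|D) = P(D|A)P(A) / P(D)
       = 0.00217850 / 0.03603650
       = 0.0605


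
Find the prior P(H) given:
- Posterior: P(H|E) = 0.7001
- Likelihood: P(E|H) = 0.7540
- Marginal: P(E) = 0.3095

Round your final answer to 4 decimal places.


From Bayes' theorem: P(H|E) = P(E|H) × P(H) / P(E)

Rearranging for P(H):
P(H) = P(H|E) × P(E) / P(E|H)
     = 0.7001 × 0.3095 / 0.7540
     = 0.21668095 / 0.7540
     = 0.2874


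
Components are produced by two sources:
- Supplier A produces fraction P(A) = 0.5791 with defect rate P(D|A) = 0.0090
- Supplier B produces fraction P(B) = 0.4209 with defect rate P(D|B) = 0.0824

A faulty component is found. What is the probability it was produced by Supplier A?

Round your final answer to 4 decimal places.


Let A = from Supplier A, D = faulty

Given:
- P(A) = 0.5791, P(B) = 0.4209
- P(D|A) = 0.0090, P(D|B) = 0.0824

Step 1: Find P(D)
P(D) = P(D|A)P(A) + P(D|B)P(B)
     = 0.0090 × 0.5791 + 0.0824 × 0.4209
     = 0.00521190 + 0.03468216
     = 0.03989406

Step 2: Apply Bayes' theorem
P(A|D) = P(D|A)P(A) / P(D)
       = 0.00521190 / 0.03989406
       = 0.1306


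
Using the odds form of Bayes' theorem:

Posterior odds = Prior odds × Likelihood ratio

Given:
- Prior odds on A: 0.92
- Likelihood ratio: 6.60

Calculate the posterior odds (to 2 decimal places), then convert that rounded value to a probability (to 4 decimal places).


Step 1: Calculate posterior odds
Posterior odds = Prior odds × LR
               = 0.92 × 6.60
               = 6.07

Step 2: Convert to probability
P(A|E) = Posterior odds / (1 + Posterior odds)
       = 6.07 / (1 + 6.07)
       = 6.07 / 7.07
       = 0.8586

The evidence increased P(A) from 0.4792 to 0.8586.


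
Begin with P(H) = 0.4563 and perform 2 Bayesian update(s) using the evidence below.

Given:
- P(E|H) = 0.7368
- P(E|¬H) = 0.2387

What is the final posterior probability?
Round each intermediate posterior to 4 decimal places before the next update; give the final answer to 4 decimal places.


Sequential Bayesian updating:

Initial prior: P(H) = 0.4563

Update 1:
  P(E) = 0.7368 × 0.4563 + 0.2387 × 0.5437 = 0.33620184 + 0.12978119 = 0.46598303
  P(H|E) = 0.33620184 / 0.46598303 = 0.7215

Update 2:
  P(E) = 0.7368 × 0.7215 + 0.2387 × 0.2785 = 0.53160120 + 0.06647795 = 0.59807915
  P(H|E) = 0.53160120 / 0.59807915 = 0.8888

Final posterior: 0.8888


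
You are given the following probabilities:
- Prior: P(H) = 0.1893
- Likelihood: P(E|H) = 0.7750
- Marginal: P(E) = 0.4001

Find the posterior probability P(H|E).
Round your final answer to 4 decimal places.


Using Bayes' theorem:

P(H|E) = P(E|H) × P(H) / P(E)
       = 0.7750 × 0.1893 / 0.4001
       = 0.14670750 / 0.4001
       = 0.3667

The evidence strengthens our belief in H.
Prior: 0.1893 → Posterior: 0.3667


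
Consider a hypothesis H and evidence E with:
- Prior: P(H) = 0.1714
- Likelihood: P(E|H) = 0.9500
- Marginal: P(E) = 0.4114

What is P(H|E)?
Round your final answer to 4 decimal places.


Using Bayes' theorem:

P(H|E) = P(E|H) × P(H) / P(E)
       = 0.9500 × 0.1714 / 0.4114
       = 0.16283000 / 0.4114
       = 0.3958

The evidence strengthens our belief in H.
Prior: 0.1714 → Posterior: 0.3958


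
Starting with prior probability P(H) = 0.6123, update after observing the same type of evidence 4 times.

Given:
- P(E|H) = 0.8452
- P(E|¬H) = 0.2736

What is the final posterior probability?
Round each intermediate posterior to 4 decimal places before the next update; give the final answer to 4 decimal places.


Sequential Bayesian updating:

Initial prior: P(H) = 0.6123

Update 1:
  P(E) = 0.8452 × 0.6123 + 0.2736 × 0.3877 = 0.51751596 + 0.10607472 = 0.62359068
  P(H|E) = 0.51751596 / 0.62359068 = 0.8299

Update 2:
  P(E) = 0.8452 × 0.8299 + 0.2736 × 0.1701 = 0.70143148 + 0.04653936 = 0.74797084
  P(H|E) = 0.70143148 / 0.74797084 = 0.9378

Update 3:
  P(E) = 0.8452 × 0.9378 + 0.2736 × 0.0622 = 0.79262856 + 0.01701792 = 0.80964648
  P(H|E) = 0.79262856 / 0.80964648 = 0.9790

Update 4:
  P(E) = 0.8452 × 0.9790 + 0.2736 × 0.0210 = 0.82745080 + 0.00574560 = 0.83319640
  P(H|E) = 0.82745080 / 0.83319640 = 0.9931

Final posterior: 0.9931


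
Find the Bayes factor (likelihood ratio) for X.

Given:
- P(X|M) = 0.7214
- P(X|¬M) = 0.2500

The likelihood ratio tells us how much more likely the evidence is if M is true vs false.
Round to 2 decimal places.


Likelihood Ratio (LR) = P(X|M) / P(X|¬M)

LR = 0.7214 / 0.2500
   = 2.89

The evidence is 2.89 times more likely if M is true than if M is false.
LR > 1, so observing X raises the odds in favor of M.


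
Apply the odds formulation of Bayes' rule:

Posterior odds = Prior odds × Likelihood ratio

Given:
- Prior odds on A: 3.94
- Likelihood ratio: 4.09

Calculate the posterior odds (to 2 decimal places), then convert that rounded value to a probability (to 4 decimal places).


Step 1: Calculate posterior odds
Posterior odds = Prior odds × LR
               = 3.94 × 4.09
               = 16.11

Step 2: Convert to probability
P(A|E) = Posterior odds / (1 + Posterior odds)
       = 16.11 / (1 + 16.11)
       = 16.11 / 17.11
       = 0.9416

The evidence increased P(A) from 0.7976 to 0.9416.


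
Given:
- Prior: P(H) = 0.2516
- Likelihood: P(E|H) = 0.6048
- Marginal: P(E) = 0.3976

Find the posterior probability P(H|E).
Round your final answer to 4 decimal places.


Using Bayes' theorem:

P(H|E) = P(E|H) × P(H) / P(E)
       = 0.6048 × 0.2516 / 0.3976
       = 0.15216768 / 0.3976
       = 0.3827

The evidence strengthens our belief in H.
Prior: 0.2516 → Posterior: 0.3827


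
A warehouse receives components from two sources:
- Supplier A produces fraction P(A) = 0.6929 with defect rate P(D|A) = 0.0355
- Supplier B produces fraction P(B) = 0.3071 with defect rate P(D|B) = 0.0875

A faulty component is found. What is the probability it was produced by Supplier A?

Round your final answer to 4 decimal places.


Let A = from Supplier A, D = faulty

Given:
- P(A) = 0.6929, P(B) = 0.3071
- P(D|A) = 0.0355, P(D|B) = 0.0875

Step 1: Find P(D)
P(D) = P(D|A)P(A) + P(D|B)P(B)
     = 0.0355 × 0.6929 + 0.0875 × 0.3071
     = 0.02459795 + 0.02687125
     = 0.05146920

Step 2: Apply Bayes' theorem
P(A|D) = P(D|A)P(A) / P(D)
       = 0.02459795 / 0.05146920
       = 0.4779


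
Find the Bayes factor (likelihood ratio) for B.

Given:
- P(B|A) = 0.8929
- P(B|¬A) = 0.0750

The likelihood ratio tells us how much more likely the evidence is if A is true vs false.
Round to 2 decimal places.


Likelihood Ratio (LR) = P(B|A) / P(B|¬A)

LR = 0.8929 / 0.0750
   = 11.91

The evidence is 11.91 times more likely if A is true than if A is false.
LR > 1, so observing B raises the odds in favor of A.


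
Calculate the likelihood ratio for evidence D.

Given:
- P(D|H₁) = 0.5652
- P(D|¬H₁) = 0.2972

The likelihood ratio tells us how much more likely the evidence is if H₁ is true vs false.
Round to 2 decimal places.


Likelihood Ratio (LR) = P(D|H₁) / P(D|¬H₁)

LR = 0.5652 / 0.2972
   = 1.90

The evidence is 1.90 times more likely if H₁ is true than if H₁ is false.
Because LR exceeds 1, D is evidence for H₁.


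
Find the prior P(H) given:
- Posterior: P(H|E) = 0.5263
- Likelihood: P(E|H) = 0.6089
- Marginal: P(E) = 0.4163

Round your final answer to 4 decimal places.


From Bayes' theorem: P(H|E) = P(E|H) × P(H) / P(E)

Rearranging for P(H):
P(H) = P(H|E) × P(E) / P(E|H)
     = 0.5263 × 0.4163 / 0.6089
     = 0.21909869 / 0.6089
     = 0.3598


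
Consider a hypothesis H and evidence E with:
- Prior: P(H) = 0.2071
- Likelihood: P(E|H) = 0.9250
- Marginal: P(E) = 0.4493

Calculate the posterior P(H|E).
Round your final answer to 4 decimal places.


Using Bayes' theorem:

P(H|E) = P(E|H) × P(H) / P(E)
       = 0.9250 × 0.2071 / 0.4493
       = 0.19156750 / 0.4493
       = 0.4264

The evidence strengthens our belief in H.
Prior: 0.2071 → Posterior: 0.4264


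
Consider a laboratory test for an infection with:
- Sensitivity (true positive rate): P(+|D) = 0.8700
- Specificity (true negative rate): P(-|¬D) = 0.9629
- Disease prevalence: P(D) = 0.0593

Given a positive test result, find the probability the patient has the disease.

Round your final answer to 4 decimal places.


Let D = has disease, + = positive test

Given:
- P(D) = 0.0593 (prevalence)
- P(+|D) = 0.8700 (sensitivity)
- P(-|¬D) = 0.9629 (specificity)
- P(+|¬D) = 0.0371 (false positive rate = 1 - specificity)

Step 1: Find P(+)
P(+) = P(+|D)P(D) + P(+|¬D)P(¬D)
     = 0.8700 × 0.0593 + 0.0371 × 0.9407
     = 0.05159100 + 0.03489997
     = 0.08649097

Step 2: Apply Bayes' theorem for P(D|+)
P(D|+) = P(+|D)P(D) / P(+)
       = 0.05159100 / 0.08649097
       = 0.5965


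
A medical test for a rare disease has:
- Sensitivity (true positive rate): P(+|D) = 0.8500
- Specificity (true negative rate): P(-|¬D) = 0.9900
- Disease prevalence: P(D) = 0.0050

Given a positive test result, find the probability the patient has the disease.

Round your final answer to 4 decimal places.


Let D = has disease, + = positive test

Given:
- P(D) = 0.0050 (prevalence)
- P(+|D) = 0.8500 (sensitivity)
- P(-|¬D) = 0.9900 (specificity)
- P(+|¬D) = 0.0100 (false positive rate = 1 - specificity)

Step 1: Find P(+)
P(+) = P(+|D)P(D) + P(+|¬D)P(¬D)
     = 0.8500 × 0.0050 + 0.0100 × 0.9950
     = 0.00425000 + 0.00995000
     = 0.01420000

Step 2: Apply Bayes' theorem for P(D|+)
P(D|+) = P(+|D)P(D) / P(+)
       = 0.00425000 / 0.01420000
       = 0.2993


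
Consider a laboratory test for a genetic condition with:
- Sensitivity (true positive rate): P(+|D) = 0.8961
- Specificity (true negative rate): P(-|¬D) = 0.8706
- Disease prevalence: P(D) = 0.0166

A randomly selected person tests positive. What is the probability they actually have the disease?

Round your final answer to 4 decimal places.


Let D = has disease, + = positive test

Given:
- P(D) = 0.0166 (prevalence)
- P(+|D) = 0.8961 (sensitivity)
- P(-|¬D) = 0.8706 (specificity)
- P(+|¬D) = 0.1294 (false positive rate = 1 - specificity)

Step 1: Find P(+)
P(+) = P(+|D)P(D) + P(+|¬D)P(¬D)
     = 0.8961 × 0.0166 + 0.1294 × 0.9834
     = 0.01487526 + 0.12725196
     = 0.14212722

Step 2: Apply Bayes' theorem for P(D|+)
P(D|+) = P(+|D)P(D) / P(+)
       = 0.01487526 / 0.14212722
       = 0.1047


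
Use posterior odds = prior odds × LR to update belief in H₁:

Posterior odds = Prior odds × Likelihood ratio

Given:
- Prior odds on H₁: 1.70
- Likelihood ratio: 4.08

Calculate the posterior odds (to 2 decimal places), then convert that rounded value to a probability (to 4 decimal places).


Step 1: Calculate posterior odds
Posterior odds = Prior odds × LR
               = 1.70 × 4.08
               = 6.94

Step 2: Convert to probability
P(H₁|E) = Posterior odds / (1 + Posterior odds)
       = 6.94 / (1 + 6.94)
       = 6.94 / 7.94
       = 0.8741

The evidence increased P(H₁) from 0.6296 to 0.8741.


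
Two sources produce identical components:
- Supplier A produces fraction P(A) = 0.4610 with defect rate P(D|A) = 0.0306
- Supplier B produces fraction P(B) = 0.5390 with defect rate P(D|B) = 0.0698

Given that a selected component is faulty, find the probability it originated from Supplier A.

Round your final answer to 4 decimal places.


Let A = from Supplier A, D = faulty

Given:
- P(A) = 0.4610, P(B) = 0.5390
- P(D|A) = 0.0306, P(D|B) = 0.0698

Step 1: Find P(D)
P(D) = P(D|A)P(A) + P(D|B)P(B)
     = 0.0306 × 0.4610 + 0.0698 × 0.5390
     = 0.01410660 + 0.03762220
     = 0.05172880

Step 2: Apply Bayes' theorem
P(A|D) = P(D|A)P(A) / P(D)
       = 0.01410660 / 0.05172880
       = 0.2727


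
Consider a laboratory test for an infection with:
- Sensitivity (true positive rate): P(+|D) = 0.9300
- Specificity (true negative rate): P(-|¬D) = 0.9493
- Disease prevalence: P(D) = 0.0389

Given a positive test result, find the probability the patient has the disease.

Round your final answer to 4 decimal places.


Let D = has disease, + = positive test

Given:
- P(D) = 0.0389 (prevalence)
- P(+|D) = 0.9300 (sensitivity)
- P(-|¬D) = 0.9493 (specificity)
- P(+|¬D) = 0.0507 (false positive rate = 1 - specificity)

Step 1: Find P(+)
P(+) = P(+|D)P(D) + P(+|¬D)P(¬D)
     = 0.9300 × 0.0389 + 0.0507 × 0.9611
     = 0.03617700 + 0.04872777
     = 0.08490477

Step 2: Apply Bayes' theorem for P(D|+)
P(D|+) = P(+|D)P(D) / P(+)
       = 0.03617700 / 0.08490477
       = 0.4261


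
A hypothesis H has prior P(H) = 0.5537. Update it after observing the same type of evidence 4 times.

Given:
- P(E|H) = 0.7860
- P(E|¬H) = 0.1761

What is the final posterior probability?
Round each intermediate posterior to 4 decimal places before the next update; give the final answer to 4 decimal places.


Sequential Bayesian updating:

Initial prior: P(H) = 0.5537

Update 1:
  P(E) = 0.7860 × 0.5537 + 0.1761 × 0.4463 = 0.43520820 + 0.07859343 = 0.51380163
  P(H|E) = 0.43520820 / 0.51380163 = 0.8470

Update 2:
  P(E) = 0.7860 × 0.8470 + 0.1761 × 0.1530 = 0.66574200 + 0.02694330 = 0.69268530
  P(H|E) = 0.66574200 / 0.69268530 = 0.9611

Update 3:
  P(E) = 0.7860 × 0.9611 + 0.1761 × 0.0389 = 0.75542460 + 0.00685029 = 0.76227489
  P(H|E) = 0.75542460 / 0.76227489 = 0.9910

Update 4:
  P(E) = 0.7860 × 0.9910 + 0.1761 × 0.0090 = 0.77892600 + 0.00158490 = 0.78051090
  P(H|E) = 0.77892600 / 0.78051090 = 0.9980

Final posterior: 0.9980


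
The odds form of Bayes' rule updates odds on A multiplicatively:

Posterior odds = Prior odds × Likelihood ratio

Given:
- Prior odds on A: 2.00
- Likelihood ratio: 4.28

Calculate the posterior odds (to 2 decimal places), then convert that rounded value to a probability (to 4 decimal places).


Step 1: Calculate posterior odds
Posterior odds = Prior odds × LR
               = 2.00 × 4.28
               = 8.56

Step 2: Convert to probability
P(A|E) = Posterior odds / (1 + Posterior odds)
       = 8.56 / (1 + 8.56)
       = 8.56 / 9.56
       = 0.8954

The evidence increased P(A) from 0.6667 to 0.8954.


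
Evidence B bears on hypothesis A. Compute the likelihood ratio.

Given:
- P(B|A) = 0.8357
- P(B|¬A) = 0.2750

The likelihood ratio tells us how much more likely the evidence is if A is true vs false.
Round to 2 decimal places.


Likelihood Ratio (LR) = P(B|A) / P(B|¬A)

LR = 0.8357 / 0.2750
   = 3.04

The evidence is 3.04 times more likely if A is true than if A is false.
Because LR exceeds 1, B is evidence for A.


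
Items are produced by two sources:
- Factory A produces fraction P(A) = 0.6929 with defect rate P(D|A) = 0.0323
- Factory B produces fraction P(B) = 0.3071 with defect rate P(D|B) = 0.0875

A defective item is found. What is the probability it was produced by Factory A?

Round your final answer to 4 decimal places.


Let A = from Factory A, D = defective

Given:
- P(A) = 0.6929, P(B) = 0.3071
- P(D|A) = 0.0323, P(D|B) = 0.0875

Step 1: Find P(D)
P(D) = P(D|A)P(A) + P(D|B)P(B)
     = 0.0323 × 0.6929 + 0.0875 × 0.3071
     = 0.02238067 + 0.02687125
     = 0.04925192

Step 2: Apply Bayes' theorem
P(A|D) = P(D|A)P(A) / P(D)
       = 0.02238067 / 0.04925192
       = 0.4544


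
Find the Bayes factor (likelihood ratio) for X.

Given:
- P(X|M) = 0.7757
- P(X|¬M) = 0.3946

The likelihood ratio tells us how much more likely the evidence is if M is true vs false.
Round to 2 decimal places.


Likelihood Ratio (LR) = P(X|M) / P(X|¬M)

LR = 0.7757 / 0.3946
   = 1.97

The evidence is 1.97 times more likely if M is true than if M is false.
LR > 1, so observing X raises the odds in favor of M.


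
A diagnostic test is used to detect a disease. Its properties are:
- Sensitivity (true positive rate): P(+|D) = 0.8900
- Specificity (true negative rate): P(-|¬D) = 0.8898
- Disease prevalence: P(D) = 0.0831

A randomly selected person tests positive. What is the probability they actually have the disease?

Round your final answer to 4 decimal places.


Let D = has disease, + = positive test

Given:
- P(D) = 0.0831 (prevalence)
- P(+|D) = 0.8900 (sensitivity)
- P(-|¬D) = 0.8898 (specificity)
- P(+|¬D) = 0.1102 (false positive rate = 1 - specificity)

Step 1: Find P(+)
P(+) = P(+|D)P(D) + P(+|¬D)P(¬D)
     = 0.8900 × 0.0831 + 0.1102 × 0.9169
     = 0.07395900 + 0.10104238
     = 0.17500138

Step 2: Apply Bayes' theorem for P(D|+)
P(D|+) = P(+|D)P(D) / P(+)
       = 0.07395900 / 0.17500138
       = 0.4226
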